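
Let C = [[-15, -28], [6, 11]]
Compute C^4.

tr C = -4 and det C = 3, so the characteristic polynomial is λ² − (-4)λ + (3) with roots -3 and -1.
Eigenvectors give P = [[-7, 2], [3, -1]] with P⁻¹ = [[-1, -2], [-3, -7]], and C = P·diag(-3, -1)·P⁻¹.
Then C^4 = P·diag(81, 1)·P⁻¹ = [[-567, 2], [243, -1]] · [[-1, -2], [-3, -7]] = [[561, 1120], [-240, -479]].

[[561, 1120], [-240, -479]]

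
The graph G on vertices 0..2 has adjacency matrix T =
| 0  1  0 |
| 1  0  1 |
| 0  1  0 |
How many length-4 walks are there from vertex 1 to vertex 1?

4

The number of length-4 walks from vertex 1 to vertex 1 is entry (1,1) of T⁴, where T is the adjacency matrix.
T² = [[1, 0, 1], [0, 2, 0], [1, 0, 1]]
T³ = [[0, 2, 0], [2, 0, 2], [0, 2, 0]]
T⁴ = [[2, 0, 2], [0, 4, 0], [2, 0, 2]]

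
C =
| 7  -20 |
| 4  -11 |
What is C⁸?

[[-26239, 65600], [-13120, 32801]]

tr C = -4 and det C = 3, so the characteristic polynomial is λ² − (-4)λ + (3) with roots -3 and -1.
Eigenvectors give P = [[2, -5], [1, -2]] with P⁻¹ = [[-2, 5], [-1, 2]], and C = P·diag(-3, -1)·P⁻¹.
Then C⁸ = P·diag(6561, 1)·P⁻¹ = [[13122, -5], [6561, -2]] · [[-2, 5], [-1, 2]] = [[-26239, 65600], [-13120, 32801]].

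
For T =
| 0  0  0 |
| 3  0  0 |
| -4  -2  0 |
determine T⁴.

[[0, 0, 0], [0, 0, 0], [0, 0, 0]]

T is strictly triangular, hence nilpotent: T³ = 0, so T⁴ = 0.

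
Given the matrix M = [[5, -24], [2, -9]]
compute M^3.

tr M = -4 and det M = 3, so the characteristic polynomial is λ² − (-4)λ + (3) with roots -1 and -3.
Eigenvectors give P = [[-4, 3], [-1, 1]] with P⁻¹ = [[-1, 3], [-1, 4]], and M = P·diag(-1, -3)·P⁻¹.
Then M^3 = P·diag(-1, -27)·P⁻¹ = [[4, -81], [1, -27]] · [[-1, 3], [-1, 4]] = [[77, -312], [26, -105]].

[[77, -312], [26, -105]]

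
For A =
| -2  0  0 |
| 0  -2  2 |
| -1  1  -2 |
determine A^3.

A^2 = [[4, 0, 0], [-2, 6, -8], [4, -4, 6]]
A^3 = [[-8, 0, 0], [12, -20, 28], [-14, 14, -20]]

[[-8, 0, 0], [12, -20, 28], [-14, 14, -20]]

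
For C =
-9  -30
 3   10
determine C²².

[[-9, -30], [3, 10]]

C² = C (a projection; rank 1, trace 1), so C²² = C.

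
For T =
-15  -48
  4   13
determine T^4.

tr T = -2 and det T = -3, so the characteristic polynomial is λ² − (-2)λ + (-3) with roots 1 and -3.
Eigenvectors give P = [[3, 4], [-1, -1]] with P⁻¹ = [[-1, -4], [1, 3]], and T = P·diag(1, -3)·P⁻¹.
Then T^4 = P·diag(1, 81)·P⁻¹ = [[3, 324], [-1, -81]] · [[-1, -4], [1, 3]] = [[321, 960], [-80, -239]].

[[321, 960], [-80, -239]]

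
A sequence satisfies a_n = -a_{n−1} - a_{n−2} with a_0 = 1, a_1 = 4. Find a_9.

With companion matrix Q = [[-1, -1], [1, 0]], [a_n, a_{n−1}]ᵀ = Q·[a_{n−1}, a_{n−2}]ᵀ, so [a_9, a_8]ᵀ = Q⁸·[a_1, a_0]ᵀ.
Q⁸ = [[0, 1], [-1, -1]], giving [a_9, a_8]ᵀ = [[1], [-5]].

1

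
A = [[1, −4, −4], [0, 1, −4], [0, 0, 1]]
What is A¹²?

[[1, −48, 1008], [0, 1, −48], [0, 0, 1]]

A = I + N where N = [[0, −4, −4], [0, 0, −4], [0, 0, 0]] is strictly upper-triangular, so N³ = 0.
(I + N)¹² = I + 12·N + 66·N² = [[1, −48, 1008], [0, 1, −48], [0, 0, 1]].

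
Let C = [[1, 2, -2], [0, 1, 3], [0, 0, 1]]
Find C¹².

[[1, 24, 372], [0, 1, 36], [0, 0, 1]]

C = I + N where N = [[0, 2, -2], [0, 0, 3], [0, 0, 0]] is strictly upper-triangular, so N³ = 0.
(I + N)¹² = I + 12·N + 66·N² = [[1, 24, 372], [0, 1, 36], [0, 0, 1]].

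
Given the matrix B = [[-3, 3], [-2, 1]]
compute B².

[[3, -6], [4, -5]]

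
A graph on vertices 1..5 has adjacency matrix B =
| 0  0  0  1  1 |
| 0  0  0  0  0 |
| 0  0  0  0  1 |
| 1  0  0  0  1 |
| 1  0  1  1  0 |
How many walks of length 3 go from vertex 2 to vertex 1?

The number of length-3 walks from vertex 2 to vertex 1 is entry (2,1) of B³, where B is the adjacency matrix.
B² = [[2, 0, 1, 1, 1], [0, 0, 0, 0, 0], [1, 0, 1, 1, 0], [1, 0, 1, 2, 1], [1, 0, 0, 1, 3]]
B³ = [[2, 0, 1, 3, 4], [0, 0, 0, 0, 0], [1, 0, 0, 1, 3], [3, 0, 1, 2, 4], [4, 0, 3, 4, 2]]

0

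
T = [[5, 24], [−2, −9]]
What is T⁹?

[[59045, 236184], [−19682, −78729]]

tr T = −4 and det T = 3, so the characteristic polynomial is λ² − (−4)λ + (3) with roots −1 and −3.
Eigenvectors give P = [[4, −3], [−1, 1]] with P⁻¹ = [[1, 3], [1, 4]], and T = P·diag(−1, −3)·P⁻¹.
Then T⁹ = P·diag(−1, −19683)·P⁻¹ = [[−4, 59049], [1, −19683]] · [[1, 3], [1, 4]] = [[59045, 236184], [−19682, −78729]].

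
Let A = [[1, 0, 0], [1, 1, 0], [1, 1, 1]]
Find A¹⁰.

A = I + N where N = [[0, 0, 0], [1, 0, 0], [1, 1, 0]] is strictly lower-triangular, so N³ = 0.
(I + N)¹⁰ = I + 10·N + 45·N² = [[1, 0, 0], [10, 1, 0], [55, 10, 1]].

[[1, 0, 0], [10, 1, 0], [55, 10, 1]]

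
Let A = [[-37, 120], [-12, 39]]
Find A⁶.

[[-6551, 21840], [-2184, 7281]]

tr A = 2 and det A = -3, so the characteristic polynomial is λ² − (2)λ + (-3) with roots -1 and 3.
Eigenvectors give P = [[-10, -3], [-3, -1]] with P⁻¹ = [[-1, 3], [3, -10]], and A = P·diag(-1, 3)·P⁻¹.
Then A⁶ = P·diag(1, 729)·P⁻¹ = [[-10, -2187], [-3, -729]] · [[-1, 3], [3, -10]] = [[-6551, 21840], [-2184, 7281]].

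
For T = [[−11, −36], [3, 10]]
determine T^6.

[[253, 756], [−63, −188]]

tr T = −1 and det T = −2, so the characteristic polynomial is λ² − (−1)λ + (−2) with roots −2 and 1.
Eigenvectors give P = [[4, −3], [−1, 1]] with P⁻¹ = [[1, 3], [1, 4]], and T = P·diag(−2, 1)·P⁻¹.
Then T^6 = P·diag(64, 1)·P⁻¹ = [[256, −3], [−64, 1]] · [[1, 3], [1, 4]] = [[253, 756], [−63, −188]].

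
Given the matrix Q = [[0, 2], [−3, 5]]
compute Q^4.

[[−114, 130], [−195, 211]]

tr Q = 5 and det Q = 6, so the characteristic polynomial is λ² − (5)λ + (6) with roots 3 and 2.
Eigenvectors give P = [[−2, 1], [−3, 1]] with P⁻¹ = [[1, −1], [3, −2]], and Q = P·diag(3, 2)·P⁻¹.
Then Q^4 = P·diag(81, 16)·P⁻¹ = [[−162, 16], [−243, 16]] · [[1, −1], [3, −2]] = [[−114, 130], [−195, 211]].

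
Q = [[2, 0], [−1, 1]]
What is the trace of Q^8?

257

tr Q = 3 and det Q = 2, so the characteristic polynomial is λ² − (3)λ + (2) with roots 2 and 1.
Eigenvectors give P = [[−1, 0], [1, 1]] with P⁻¹ = [[−1, 0], [1, 1]], and Q = P·diag(2, 1)·P⁻¹.
Then Q^8 = P·diag(256, 1)·P⁻¹ = [[−256, 0], [256, 1]] · [[−1, 0], [1, 1]] = [[256, 0], [−255, 1]].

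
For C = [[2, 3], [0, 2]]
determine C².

[[4, 12], [0, 4]]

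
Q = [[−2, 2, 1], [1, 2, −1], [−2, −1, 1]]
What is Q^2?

[[4, −1, −3], [2, 7, −2], [1, −7, 0]]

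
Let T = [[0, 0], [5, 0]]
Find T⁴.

T is strictly triangular, hence nilpotent: T² = 0, so T⁴ = 0.

[[0, 0], [0, 0]]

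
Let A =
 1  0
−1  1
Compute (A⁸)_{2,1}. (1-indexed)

A = I + N where N = [[0, 0], [−1, 0]] is strictly lower-triangular, so N² = 0.
(I + N)⁸ = I + 8·N = [[1, 0], [−8, 1]].

−8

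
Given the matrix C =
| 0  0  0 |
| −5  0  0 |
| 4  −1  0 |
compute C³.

[[0, 0, 0], [0, 0, 0], [0, 0, 0]]

C is strictly triangular, hence nilpotent: C³ = 0, so C³ = 0.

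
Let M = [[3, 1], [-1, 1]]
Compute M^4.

[[48, 32], [-32, -16]]

M^2 = [[8, 4], [-4, 0]]
M^3 = [[20, 12], [-12, -4]]
M^4 = [[48, 32], [-32, -16]]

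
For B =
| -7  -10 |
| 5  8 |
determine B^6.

[[-601, -1330], [665, 1394]]

tr B = 1 and det B = -6, so the characteristic polynomial is λ² − (1)λ + (-6) with roots -2 and 3.
Eigenvectors give P = [[2, -1], [-1, 1]] with P⁻¹ = [[1, 1], [1, 2]], and B = P·diag(-2, 3)·P⁻¹.
Then B^6 = P·diag(64, 729)·P⁻¹ = [[128, -729], [-64, 729]] · [[1, 1], [1, 2]] = [[-601, -1330], [665, 1394]].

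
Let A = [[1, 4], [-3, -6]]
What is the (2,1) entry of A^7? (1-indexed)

tr A = -5 and det A = 6, so the characteristic polynomial is λ² − (-5)λ + (6) with roots -2 and -3.
Eigenvectors give P = [[4, -1], [-3, 1]] with P⁻¹ = [[1, 1], [3, 4]], and A = P·diag(-2, -3)·P⁻¹.
Then A^7 = P·diag(-128, -2187)·P⁻¹ = [[-512, 2187], [384, -2187]] · [[1, 1], [3, 4]] = [[6049, 8236], [-6177, -8364]].

-6177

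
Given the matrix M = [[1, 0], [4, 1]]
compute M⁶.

[[1, 0], [24, 1]]

M = I + N where N = [[0, 0], [4, 0]] is strictly lower-triangular, so N² = 0.
(I + N)⁶ = I + 6·N = [[1, 0], [24, 1]].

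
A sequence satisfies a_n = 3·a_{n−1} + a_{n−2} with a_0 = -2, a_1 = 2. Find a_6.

With companion matrix C = [[3, 1], [1, 0]], [a_n, a_{n−1}]ᵀ = C·[a_{n−1}, a_{n−2}]ᵀ, so [a_6, a_5]ᵀ = C^5·[a_1, a_0]ᵀ.
C^5 = [[360, 109], [109, 33]], giving [a_6, a_5]ᵀ = [[502], [152]].

502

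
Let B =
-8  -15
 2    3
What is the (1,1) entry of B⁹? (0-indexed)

tr B = -5 and det B = 6, so the characteristic polynomial is λ² − (-5)λ + (6) with roots -3 and -2.
Eigenvectors give P = [[-3, -5], [1, 2]] with P⁻¹ = [[-2, -5], [1, 3]], and B = P·diag(-3, -2)·P⁻¹.
Then B⁹ = P·diag(-19683, -512)·P⁻¹ = [[59049, 2560], [-19683, -1024]] · [[-2, -5], [1, 3]] = [[-115538, -287565], [38342, 95343]].

95343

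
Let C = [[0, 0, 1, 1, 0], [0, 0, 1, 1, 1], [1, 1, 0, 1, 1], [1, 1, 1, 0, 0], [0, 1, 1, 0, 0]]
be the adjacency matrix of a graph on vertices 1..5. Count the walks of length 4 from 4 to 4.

19

The number of length-4 walks from vertex 4 to vertex 4 is entry (4,4) of C⁴, where C is the adjacency matrix.
C² = [[2, 2, 1, 1, 1], [2, 3, 2, 1, 1], [1, 2, 4, 2, 1], [1, 1, 2, 3, 2], [1, 1, 1, 2, 2]]
C³ = [[2, 3, 6, 5, 3], [3, 4, 7, 7, 5], [6, 7, 6, 7, 6], [5, 7, 7, 4, 3], [3, 5, 6, 3, 2]]
C⁴ = [[11, 14, 13, 11, 9], [14, 19, 19, 14, 11], [13, 19, 26, 19, 13], [11, 14, 19, 19, 14], [9, 11, 13, 14, 11]]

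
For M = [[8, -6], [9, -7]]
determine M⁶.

tr M = 1 and det M = -2, so the characteristic polynomial is λ² − (1)λ + (-2) with roots -1 and 2.
Eigenvectors give P = [[-2, -1], [-3, -1]] with P⁻¹ = [[1, -1], [-3, 2]], and M = P·diag(-1, 2)·P⁻¹.
Then M⁶ = P·diag(1, 64)·P⁻¹ = [[-2, -64], [-3, -64]] · [[1, -1], [-3, 2]] = [[190, -126], [189, -125]].

[[190, -126], [189, -125]]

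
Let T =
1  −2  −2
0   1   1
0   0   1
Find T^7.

T = I + N where N = [[0, −2, −2], [0, 0, 1], [0, 0, 0]] is strictly upper-triangular, so N^3 = 0.
(I + N)^7 = I + 7·N + 21·N^2 = [[1, −14, −56], [0, 1, 7], [0, 0, 1]].

[[1, −14, −56], [0, 1, 7], [0, 0, 1]]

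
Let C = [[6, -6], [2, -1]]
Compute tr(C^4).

tr C = 5 and det C = 6, so the characteristic polynomial is λ² − (5)λ + (6) with roots 3 and 2.
Eigenvectors give P = [[2, -3], [1, -2]] with P⁻¹ = [[2, -3], [1, -2]], and C = P·diag(3, 2)·P⁻¹.
Then C^4 = P·diag(81, 16)·P⁻¹ = [[162, -48], [81, -32]] · [[2, -3], [1, -2]] = [[276, -390], [130, -179]].

97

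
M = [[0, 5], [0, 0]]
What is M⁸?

M is strictly triangular, hence nilpotent: M² = 0, so M⁸ = 0.

[[0, 0], [0, 0]]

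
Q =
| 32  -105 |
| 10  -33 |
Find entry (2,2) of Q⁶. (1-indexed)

4719

tr Q = -1 and det Q = -6, so the characteristic polynomial is λ² − (-1)λ + (-6) with roots -3 and 2.
Eigenvectors give P = [[3, 7], [1, 2]] with P⁻¹ = [[-2, 7], [1, -3]], and Q = P·diag(-3, 2)·P⁻¹.
Then Q⁶ = P·diag(729, 64)·P⁻¹ = [[2187, 448], [729, 128]] · [[-2, 7], [1, -3]] = [[-3926, 13965], [-1330, 4719]].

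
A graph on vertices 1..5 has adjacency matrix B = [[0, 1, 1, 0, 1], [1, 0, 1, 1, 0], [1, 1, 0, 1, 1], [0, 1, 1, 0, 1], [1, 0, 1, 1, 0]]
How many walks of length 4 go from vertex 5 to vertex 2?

The number of length-4 walks from vertex 5 to vertex 2 is entry (5,2) of B^4, where B is the adjacency matrix.
B^2 = [[3, 1, 2, 3, 1], [1, 3, 2, 1, 3], [2, 2, 4, 2, 2], [3, 1, 2, 3, 1], [1, 3, 2, 1, 3]]
B^3 = [[4, 8, 8, 4, 8], [8, 4, 8, 8, 4], [8, 8, 8, 8, 8], [4, 8, 8, 4, 8], [8, 4, 8, 8, 4]]
B^4 = [[24, 16, 24, 24, 16], [16, 24, 24, 16, 24], [24, 24, 32, 24, 24], [24, 16, 24, 24, 16], [16, 24, 24, 16, 24]]

24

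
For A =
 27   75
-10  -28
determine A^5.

[[1407, 4125], [-550, -1618]]

tr A = -1 and det A = -6, so the characteristic polynomial is λ² − (-1)λ + (-6) with roots -3 and 2.
Eigenvectors give P = [[-5, -3], [2, 1]] with P⁻¹ = [[1, 3], [-2, -5]], and A = P·diag(-3, 2)·P⁻¹.
Then A^5 = P·diag(-243, 32)·P⁻¹ = [[1215, -96], [-486, 32]] · [[1, 3], [-2, -5]] = [[1407, 4125], [-550, -1618]].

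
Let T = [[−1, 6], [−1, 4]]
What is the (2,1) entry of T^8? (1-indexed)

−255

tr T = 3 and det T = 2, so the characteristic polynomial is λ² − (3)λ + (2) with roots 2 and 1.
Eigenvectors give P = [[2, 3], [1, 1]] with P⁻¹ = [[−1, 3], [1, −2]], and T = P·diag(2, 1)·P⁻¹.
Then T^8 = P·diag(256, 1)·P⁻¹ = [[512, 3], [256, 1]] · [[−1, 3], [1, −2]] = [[−509, 1530], [−255, 766]].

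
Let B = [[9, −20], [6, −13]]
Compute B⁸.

[[−32799, 65600], [−19680, 39361]]

tr B = −4 and det B = 3, so the characteristic polynomial is λ² − (−4)λ + (3) with roots −3 and −1.
Eigenvectors give P = [[−5, 2], [−3, 1]] with P⁻¹ = [[1, −2], [3, −5]], and B = P·diag(−3, −1)·P⁻¹.
Then B⁸ = P·diag(6561, 1)·P⁻¹ = [[−32805, 2], [−19683, 1]] · [[1, −2], [3, −5]] = [[−32799, 65600], [−19680, 39361]].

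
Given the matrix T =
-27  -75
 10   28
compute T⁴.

[[-309, -975], [130, 406]]

tr T = 1 and det T = -6, so the characteristic polynomial is λ² − (1)λ + (-6) with roots 3 and -2.
Eigenvectors give P = [[5, -3], [-2, 1]] with P⁻¹ = [[-1, -3], [-2, -5]], and T = P·diag(3, -2)·P⁻¹.
Then T⁴ = P·diag(81, 16)·P⁻¹ = [[405, -48], [-162, 16]] · [[-1, -3], [-2, -5]] = [[-309, -975], [130, 406]].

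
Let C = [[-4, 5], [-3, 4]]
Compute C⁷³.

C² = I (check: tr C = 0 and det C = -1), so C⁷³ = C since 73 is odd.

[[-4, 5], [-3, 4]]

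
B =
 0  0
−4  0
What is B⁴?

B is strictly triangular, hence nilpotent: B² = 0, so B⁴ = 0.

[[0, 0], [0, 0]]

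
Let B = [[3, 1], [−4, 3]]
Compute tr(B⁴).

B² = [[5, 6], [−24, 5]]
B³ = [[−9, 23], [−92, −9]]
B⁴ = [[−119, 60], [−240, −119]]

−238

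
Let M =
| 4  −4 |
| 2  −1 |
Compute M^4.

M^2 = [[8, −12], [6, −7]]
M^3 = [[8, −20], [10, −17]]
M^4 = [[−8, −12], [6, −23]]

[[−8, −12], [6, −23]]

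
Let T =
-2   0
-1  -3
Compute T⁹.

tr T = -5 and det T = 6, so the characteristic polynomial is λ² − (-5)λ + (6) with roots -3 and -2.
Eigenvectors give P = [[0, -1], [1, 1]] with P⁻¹ = [[1, 1], [-1, 0]], and T = P·diag(-3, -2)·P⁻¹.
Then T⁹ = P·diag(-19683, -512)·P⁻¹ = [[0, 512], [-19683, -512]] · [[1, 1], [-1, 0]] = [[-512, 0], [-19171, -19683]].

[[-512, 0], [-19171, -19683]]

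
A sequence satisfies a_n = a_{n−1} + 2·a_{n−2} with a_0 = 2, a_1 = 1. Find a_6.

65

With companion matrix T = [[1, 2], [1, 0]], [a_n, a_{n−1}]ᵀ = T·[a_{n−1}, a_{n−2}]ᵀ, so [a_6, a_5]ᵀ = T⁵·[a_1, a_0]ᵀ.
T⁵ = [[21, 22], [11, 10]], giving [a_6, a_5]ᵀ = [[65], [31]].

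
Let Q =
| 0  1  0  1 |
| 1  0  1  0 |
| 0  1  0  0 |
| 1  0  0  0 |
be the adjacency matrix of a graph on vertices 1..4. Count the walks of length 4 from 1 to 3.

3

The number of length-4 walks from vertex 1 to vertex 3 is entry (1,3) of Q⁴, where Q is the adjacency matrix.
Q² = [[2, 0, 1, 0], [0, 2, 0, 1], [1, 0, 1, 0], [0, 1, 0, 1]]
Q³ = [[0, 3, 0, 2], [3, 0, 2, 0], [0, 2, 0, 1], [2, 0, 1, 0]]
Q⁴ = [[5, 0, 3, 0], [0, 5, 0, 3], [3, 0, 2, 0], [0, 3, 0, 2]]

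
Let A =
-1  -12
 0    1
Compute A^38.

A² = I (check: tr A = 0 and det A = -1), so A^38 = I since 38 is even.

[[1, 0], [0, 1]]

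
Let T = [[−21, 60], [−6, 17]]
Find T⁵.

[[−2421, 7260], [−726, 2177]]

tr T = −4 and det T = 3, so the characteristic polynomial is λ² − (−4)λ + (3) with roots −1 and −3.
Eigenvectors give P = [[3, 10], [1, 3]] with P⁻¹ = [[−3, 10], [1, −3]], and T = P·diag(−1, −3)·P⁻¹.
Then T⁵ = P·diag(−1, −243)·P⁻¹ = [[−3, −2430], [−1, −729]] · [[−3, 10], [1, −3]] = [[−2421, 7260], [−726, 2177]].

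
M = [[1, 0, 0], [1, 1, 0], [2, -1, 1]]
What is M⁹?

M = I + N where N = [[0, 0, 0], [1, 0, 0], [2, -1, 0]] is strictly lower-triangular, so N³ = 0.
(I + N)⁹ = I + 9·N + 36·N² = [[1, 0, 0], [9, 1, 0], [-18, -9, 1]].

[[1, 0, 0], [9, 1, 0], [-18, -9, 1]]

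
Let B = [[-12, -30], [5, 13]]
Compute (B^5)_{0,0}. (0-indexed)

-582

tr B = 1 and det B = -6, so the characteristic polynomial is λ² − (1)λ + (-6) with roots 3 and -2.
Eigenvectors give P = [[2, 3], [-1, -1]] with P⁻¹ = [[-1, -3], [1, 2]], and B = P·diag(3, -2)·P⁻¹.
Then B^5 = P·diag(243, -32)·P⁻¹ = [[486, -96], [-243, 32]] · [[-1, -3], [1, 2]] = [[-582, -1650], [275, 793]].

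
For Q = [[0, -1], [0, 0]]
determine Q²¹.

[[0, 0], [0, 0]]

Q is strictly triangular, hence nilpotent: Q² = 0, so Q²¹ = 0.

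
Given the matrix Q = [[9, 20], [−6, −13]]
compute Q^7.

[[10929, 21860], [−6558, −13117]]

tr Q = −4 and det Q = 3, so the characteristic polynomial is λ² − (−4)λ + (3) with roots −1 and −3.
Eigenvectors give P = [[−2, −5], [1, 3]] with P⁻¹ = [[−3, −5], [1, 2]], and Q = P·diag(−1, −3)·P⁻¹.
Then Q^7 = P·diag(−1, −2187)·P⁻¹ = [[2, 10935], [−1, −6561]] · [[−3, −5], [1, 2]] = [[10929, 21860], [−6558, −13117]].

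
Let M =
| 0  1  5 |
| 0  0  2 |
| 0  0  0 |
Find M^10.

M is strictly triangular, hence nilpotent: M^3 = 0, so M^10 = 0.

[[0, 0, 0], [0, 0, 0], [0, 0, 0]]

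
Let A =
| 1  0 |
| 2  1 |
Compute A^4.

[[1, 0], [8, 1]]

A = I + N where N = [[0, 0], [2, 0]] is strictly lower-triangular, so N^2 = 0.
(I + N)^4 = I + 4·N = [[1, 0], [8, 1]].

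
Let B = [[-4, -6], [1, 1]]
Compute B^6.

[[190, 378], [-63, -125]]

tr B = -3 and det B = 2, so the characteristic polynomial is λ² − (-3)λ + (2) with roots -1 and -2.
Eigenvectors give P = [[-2, -3], [1, 1]] with P⁻¹ = [[1, 3], [-1, -2]], and B = P·diag(-1, -2)·P⁻¹.
Then B^6 = P·diag(1, 64)·P⁻¹ = [[-2, -192], [1, 64]] · [[1, 3], [-1, -2]] = [[190, 378], [-63, -125]].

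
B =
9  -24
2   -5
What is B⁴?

[[321, -960], [80, -239]]

tr B = 4 and det B = 3, so the characteristic polynomial is λ² − (4)λ + (3) with roots 3 and 1.
Eigenvectors give P = [[4, 3], [1, 1]] with P⁻¹ = [[1, -3], [-1, 4]], and B = P·diag(3, 1)·P⁻¹.
Then B⁴ = P·diag(81, 1)·P⁻¹ = [[324, 3], [81, 1]] · [[1, -3], [-1, 4]] = [[321, -960], [80, -239]].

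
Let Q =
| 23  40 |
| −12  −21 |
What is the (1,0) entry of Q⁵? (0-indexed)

−732

tr Q = 2 and det Q = −3, so the characteristic polynomial is λ² − (2)λ + (−3) with roots −1 and 3.
Eigenvectors give P = [[−5, −2], [3, 1]] with P⁻¹ = [[1, 2], [−3, −5]], and Q = P·diag(−1, 3)·P⁻¹.
Then Q⁵ = P·diag(−1, 243)·P⁻¹ = [[5, −486], [−3, 243]] · [[1, 2], [−3, −5]] = [[1463, 2440], [−732, −1221]].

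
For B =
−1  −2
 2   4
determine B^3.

B^2 = [[−3, −6], [6, 12]]
B^3 = [[−9, −18], [18, 36]]

[[−9, −18], [18, 36]]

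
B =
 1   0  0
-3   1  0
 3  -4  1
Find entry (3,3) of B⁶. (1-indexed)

B = I + N where N = [[0, 0, 0], [-3, 0, 0], [3, -4, 0]] is strictly lower-triangular, so N³ = 0.
(I + N)⁶ = I + 6·N + 15·N² = [[1, 0, 0], [-18, 1, 0], [198, -24, 1]].

1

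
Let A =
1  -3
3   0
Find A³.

[[-17, 24], [-24, -9]]

A² = [[-8, -3], [3, -9]]
A³ = [[-17, 24], [-24, -9]]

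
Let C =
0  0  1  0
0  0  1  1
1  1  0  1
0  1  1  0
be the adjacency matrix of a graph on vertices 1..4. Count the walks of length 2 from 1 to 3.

The number of length-2 walks from vertex 1 to vertex 3 is entry (1,3) of C^2, where C is the adjacency matrix.
C^2 = [[1, 1, 0, 1], [1, 2, 1, 1], [0, 1, 3, 1], [1, 1, 1, 2]]

0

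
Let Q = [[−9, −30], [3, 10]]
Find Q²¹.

[[−9, −30], [3, 10]]

Q² = Q (a projection; rank 1, trace 1), so Q²¹ = Q.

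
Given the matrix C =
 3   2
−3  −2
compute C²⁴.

C² = C (a projection; rank 1, trace 1), so C²⁴ = C.

[[3, 2], [−3, −2]]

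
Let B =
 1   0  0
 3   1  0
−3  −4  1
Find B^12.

[[1, 0, 0], [36, 1, 0], [−828, −48, 1]]

B = I + N where N = [[0, 0, 0], [3, 0, 0], [−3, −4, 0]] is strictly lower-triangular, so N^3 = 0.
(I + N)^12 = I + 12·N + 66·N^2 = [[1, 0, 0], [36, 1, 0], [−828, −48, 1]].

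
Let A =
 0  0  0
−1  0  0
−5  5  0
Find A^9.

A is strictly triangular, hence nilpotent: A^3 = 0, so A^9 = 0.

[[0, 0, 0], [0, 0, 0], [0, 0, 0]]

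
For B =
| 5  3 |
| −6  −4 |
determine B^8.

tr B = 1 and det B = −2, so the characteristic polynomial is λ² − (1)λ + (−2) with roots −1 and 2.
Eigenvectors give P = [[1, −1], [−2, 1]] with P⁻¹ = [[−1, −1], [−2, −1]], and B = P·diag(−1, 2)·P⁻¹.
Then B^8 = P·diag(1, 256)·P⁻¹ = [[1, −256], [−2, 256]] · [[−1, −1], [−2, −1]] = [[511, 255], [−510, −254]].

[[511, 255], [−510, −254]]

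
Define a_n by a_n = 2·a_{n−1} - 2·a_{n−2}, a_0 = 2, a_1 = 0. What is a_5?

0

With companion matrix Q = [[2, -2], [1, 0]], [a_n, a_{n−1}]ᵀ = Q·[a_{n−1}, a_{n−2}]ᵀ, so [a_5, a_4]ᵀ = Q⁴·[a_1, a_0]ᵀ.
Q⁴ = [[-4, 0], [0, -4]], giving [a_5, a_4]ᵀ = [[0], [-8]].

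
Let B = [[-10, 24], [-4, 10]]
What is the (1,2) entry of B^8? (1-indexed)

0

tr B = 0 and det B = -4, so the characteristic polynomial is λ² − (0)λ + (-4) with roots -2 and 2.
Eigenvectors give P = [[-3, 2], [-1, 1]] with P⁻¹ = [[-1, 2], [-1, 3]], and B = P·diag(-2, 2)·P⁻¹.
Then B^8 = P·diag(256, 256)·P⁻¹ = [[-768, 512], [-256, 256]] · [[-1, 2], [-1, 3]] = [[256, 0], [0, 256]].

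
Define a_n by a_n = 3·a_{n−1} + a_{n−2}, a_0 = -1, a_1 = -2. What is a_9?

With companion matrix C = [[3, 1], [1, 0]], [a_n, a_{n−1}]ᵀ = C·[a_{n−1}, a_{n−2}]ᵀ, so [a_9, a_8]ᵀ = C^8·[a_1, a_0]ᵀ.
C^8 = [[12970, 3927], [3927, 1189]], giving [a_9, a_8]ᵀ = [[-29867], [-9043]].

-29867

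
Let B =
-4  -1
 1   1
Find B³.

[[-57, -12], [12, 3]]

B² = [[15, 3], [-3, 0]]
B³ = [[-57, -12], [12, 3]]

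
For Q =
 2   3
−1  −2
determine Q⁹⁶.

Q² = I (check: tr Q = 0 and det Q = −1), so Q⁹⁶ = I since 96 is even.

[[1, 0], [0, 1]]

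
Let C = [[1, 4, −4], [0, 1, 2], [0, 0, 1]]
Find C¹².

[[1, 48, 480], [0, 1, 24], [0, 0, 1]]

C = I + N where N = [[0, 4, −4], [0, 0, 2], [0, 0, 0]] is strictly upper-triangular, so N³ = 0.
(I + N)¹² = I + 12·N + 66·N² = [[1, 48, 480], [0, 1, 24], [0, 0, 1]].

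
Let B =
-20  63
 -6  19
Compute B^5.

[[-230, 693], [-66, 199]]

tr B = -1 and det B = -2, so the characteristic polynomial is λ² − (-1)λ + (-2) with roots 1 and -2.
Eigenvectors give P = [[3, 7], [1, 2]] with P⁻¹ = [[-2, 7], [1, -3]], and B = P·diag(1, -2)·P⁻¹.
Then B^5 = P·diag(1, -32)·P⁻¹ = [[3, -224], [1, -64]] · [[-2, 7], [1, -3]] = [[-230, 693], [-66, 199]].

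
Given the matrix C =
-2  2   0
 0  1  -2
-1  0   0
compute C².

[[4, -2, -4], [2, 1, -2], [2, -2, 0]]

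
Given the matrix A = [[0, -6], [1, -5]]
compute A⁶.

tr A = -5 and det A = 6, so the characteristic polynomial is λ² − (-5)λ + (6) with roots -2 and -3.
Eigenvectors give P = [[3, -2], [1, -1]] with P⁻¹ = [[1, -2], [1, -3]], and A = P·diag(-2, -3)·P⁻¹.
Then A⁶ = P·diag(64, 729)·P⁻¹ = [[192, -1458], [64, -729]] · [[1, -2], [1, -3]] = [[-1266, 3990], [-665, 2059]].

[[-1266, 3990], [-665, 2059]]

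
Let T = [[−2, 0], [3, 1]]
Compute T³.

tr T = −1 and det T = −2, so the characteristic polynomial is λ² − (−1)λ + (−2) with roots −2 and 1.
Eigenvectors give P = [[−1, 0], [1, 1]] with P⁻¹ = [[−1, 0], [1, 1]], and T = P·diag(−2, 1)·P⁻¹.
Then T³ = P·diag(−8, 1)·P⁻¹ = [[8, 0], [−8, 1]] · [[−1, 0], [1, 1]] = [[−8, 0], [9, 1]].

[[−8, 0], [9, 1]]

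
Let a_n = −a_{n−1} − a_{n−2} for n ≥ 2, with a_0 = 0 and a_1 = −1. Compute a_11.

1

With companion matrix A = [[−1, −1], [1, 0]], [a_n, a_{n−1}]ᵀ = A·[a_{n−1}, a_{n−2}]ᵀ, so [a_11, a_10]ᵀ = A¹⁰·[a_1, a_0]ᵀ.
A¹⁰ = [[−1, −1], [1, 0]], giving [a_11, a_10]ᵀ = [[1], [−1]].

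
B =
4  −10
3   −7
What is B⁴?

tr B = −3 and det B = 2, so the characteristic polynomial is λ² − (−3)λ + (2) with roots −1 and −2.
Eigenvectors give P = [[2, −5], [1, −3]] with P⁻¹ = [[3, −5], [1, −2]], and B = P·diag(−1, −2)·P⁻¹.
Then B⁴ = P·diag(1, 16)·P⁻¹ = [[2, −80], [1, −48]] · [[3, −5], [1, −2]] = [[−74, 150], [−45, 91]].

[[−74, 150], [−45, 91]]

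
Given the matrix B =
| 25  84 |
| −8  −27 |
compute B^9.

tr B = −2 and det B = −3, so the characteristic polynomial is λ² − (−2)λ + (−3) with roots 1 and −3.
Eigenvectors give P = [[7, −3], [−2, 1]] with P⁻¹ = [[1, 3], [2, 7]], and B = P·diag(1, −3)·P⁻¹.
Then B^9 = P·diag(1, −19683)·P⁻¹ = [[7, 59049], [−2, −19683]] · [[1, 3], [2, 7]] = [[118105, 413364], [−39368, −137787]].

[[118105, 413364], [−39368, −137787]]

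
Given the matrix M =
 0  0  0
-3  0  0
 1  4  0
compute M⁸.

M is strictly triangular, hence nilpotent: M³ = 0, so M⁸ = 0.

[[0, 0, 0], [0, 0, 0], [0, 0, 0]]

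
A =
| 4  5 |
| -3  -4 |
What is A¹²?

[[1, 0], [0, 1]]

A² = I (check: tr A = 0 and det A = -1), so A¹² = I since 12 is even.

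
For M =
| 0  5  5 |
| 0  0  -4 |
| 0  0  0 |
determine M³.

[[0, 0, 0], [0, 0, 0], [0, 0, 0]]

M is strictly triangular, hence nilpotent: M³ = 0, so M³ = 0.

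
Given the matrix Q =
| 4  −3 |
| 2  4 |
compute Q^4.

Q^2 = [[10, −24], [16, 10]]
Q^3 = [[−8, −126], [84, −8]]
Q^4 = [[−284, −480], [320, −284]]

[[−284, −480], [320, −284]]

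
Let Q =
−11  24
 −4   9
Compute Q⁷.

[[−6563, 13128], [−2188, 4377]]

tr Q = −2 and det Q = −3, so the characteristic polynomial is λ² − (−2)λ + (−3) with roots 1 and −3.
Eigenvectors give P = [[−2, 3], [−1, 1]] with P⁻¹ = [[1, −3], [1, −2]], and Q = P·diag(1, −3)·P⁻¹.
Then Q⁷ = P·diag(1, −2187)·P⁻¹ = [[−2, −6561], [−1, −2187]] · [[1, −3], [1, −2]] = [[−6563, 13128], [−2188, 4377]].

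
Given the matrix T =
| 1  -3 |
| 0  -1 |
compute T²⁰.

[[1, 0], [0, 1]]

T² = I (check: tr T = 0 and det T = -1), so T²⁰ = I since 20 is even.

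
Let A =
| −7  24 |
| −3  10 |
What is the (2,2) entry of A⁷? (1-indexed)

tr A = 3 and det A = 2, so the characteristic polynomial is λ² − (3)λ + (2) with roots 1 and 2.
Eigenvectors give P = [[−3, −8], [−1, −3]] with P⁻¹ = [[−3, 8], [1, −3]], and A = P·diag(1, 2)·P⁻¹.
Then A⁷ = P·diag(1, 128)·P⁻¹ = [[−3, −1024], [−1, −384]] · [[−3, 8], [1, −3]] = [[−1015, 3048], [−381, 1144]].

1144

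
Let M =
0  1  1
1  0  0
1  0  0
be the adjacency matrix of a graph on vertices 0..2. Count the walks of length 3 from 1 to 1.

0

The number of length-3 walks from vertex 1 to vertex 1 is entry (1,1) of M³, where M is the adjacency matrix.
M² = [[2, 0, 0], [0, 1, 1], [0, 1, 1]]
M³ = [[0, 2, 2], [2, 0, 0], [2, 0, 0]]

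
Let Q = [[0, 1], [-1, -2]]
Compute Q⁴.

Q² = [[-1, -2], [2, 3]]
Q³ = [[2, 3], [-3, -4]]
Q⁴ = [[-3, -4], [4, 5]]

[[-3, -4], [4, 5]]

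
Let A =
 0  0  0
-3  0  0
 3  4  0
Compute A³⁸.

[[0, 0, 0], [0, 0, 0], [0, 0, 0]]

A is strictly triangular, hence nilpotent: A³ = 0, so A³⁸ = 0.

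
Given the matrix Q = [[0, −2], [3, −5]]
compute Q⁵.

tr Q = −5 and det Q = 6, so the characteristic polynomial is λ² − (−5)λ + (6) with roots −3 and −2.
Eigenvectors give P = [[−2, 1], [−3, 1]] with P⁻¹ = [[1, −1], [3, −2]], and Q = P·diag(−3, −2)·P⁻¹.
Then Q⁵ = P·diag(−243, −32)·P⁻¹ = [[486, −32], [729, −32]] · [[1, −1], [3, −2]] = [[390, −422], [633, −665]].

[[390, −422], [633, −665]]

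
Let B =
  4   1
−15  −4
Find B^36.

B² = I (check: tr B = 0 and det B = −1), so B^36 = I since 36 is even.

[[1, 0], [0, 1]]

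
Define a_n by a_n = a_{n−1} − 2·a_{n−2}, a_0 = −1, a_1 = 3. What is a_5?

−9

With companion matrix T = [[1, −2], [1, 0]], [a_n, a_{n−1}]ᵀ = T·[a_{n−1}, a_{n−2}]ᵀ, so [a_5, a_4]ᵀ = T⁴·[a_1, a_0]ᵀ.
T⁴ = [[−1, 6], [−3, 2]], giving [a_5, a_4]ᵀ = [[−9], [−11]].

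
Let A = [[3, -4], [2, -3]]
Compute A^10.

[[1, 0], [0, 1]]

A² = I (check: tr A = 0 and det A = -1), so A^10 = I since 10 is even.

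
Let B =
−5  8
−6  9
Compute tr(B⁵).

244

tr B = 4 and det B = 3, so the characteristic polynomial is λ² − (4)λ + (3) with roots 1 and 3.
Eigenvectors give P = [[4, −1], [3, −1]] with P⁻¹ = [[1, −1], [3, −4]], and B = P·diag(1, 3)·P⁻¹.
Then B⁵ = P·diag(1, 243)·P⁻¹ = [[4, −243], [3, −243]] · [[1, −1], [3, −4]] = [[−725, 968], [−726, 969]].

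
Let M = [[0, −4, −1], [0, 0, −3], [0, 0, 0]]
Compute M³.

[[0, 0, 0], [0, 0, 0], [0, 0, 0]]

M is strictly triangular, hence nilpotent: M³ = 0, so M³ = 0.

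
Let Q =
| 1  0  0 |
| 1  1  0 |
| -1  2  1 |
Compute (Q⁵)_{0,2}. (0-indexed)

Q = I + N where N = [[0, 0, 0], [1, 0, 0], [-1, 2, 0]] is strictly lower-triangular, so N³ = 0.
(I + N)⁵ = I + 5·N + 10·N² = [[1, 0, 0], [5, 1, 0], [15, 10, 1]].

0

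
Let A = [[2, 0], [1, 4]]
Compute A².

[[4, 0], [6, 16]]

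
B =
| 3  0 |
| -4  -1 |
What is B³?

tr B = 2 and det B = -3, so the characteristic polynomial is λ² − (2)λ + (-3) with roots 3 and -1.
Eigenvectors give P = [[-1, 0], [1, 1]] with P⁻¹ = [[-1, 0], [1, 1]], and B = P·diag(3, -1)·P⁻¹.
Then B³ = P·diag(27, -1)·P⁻¹ = [[-27, 0], [27, -1]] · [[-1, 0], [1, 1]] = [[27, 0], [-28, -1]].

[[27, 0], [-28, -1]]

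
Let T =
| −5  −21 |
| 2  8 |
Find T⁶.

tr T = 3 and det T = 2, so the characteristic polynomial is λ² − (3)λ + (2) with roots 1 and 2.
Eigenvectors give P = [[7, 3], [−2, −1]] with P⁻¹ = [[1, 3], [−2, −7]], and T = P·diag(1, 2)·P⁻¹.
Then T⁶ = P·diag(1, 64)·P⁻¹ = [[7, 192], [−2, −64]] · [[1, 3], [−2, −7]] = [[−377, −1323], [126, 442]].

[[−377, −1323], [126, 442]]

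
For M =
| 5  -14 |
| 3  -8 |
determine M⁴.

[[-89, 210], [-45, 106]]

tr M = -3 and det M = 2, so the characteristic polynomial is λ² − (-3)λ + (2) with roots -2 and -1.
Eigenvectors give P = [[2, 7], [1, 3]] with P⁻¹ = [[-3, 7], [1, -2]], and M = P·diag(-2, -1)·P⁻¹.
Then M⁴ = P·diag(16, 1)·P⁻¹ = [[32, 7], [16, 3]] · [[-3, 7], [1, -2]] = [[-89, 210], [-45, 106]].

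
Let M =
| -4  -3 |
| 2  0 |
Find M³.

[[-16, -30], [20, 24]]

M² = [[10, 12], [-8, -6]]
M³ = [[-16, -30], [20, 24]]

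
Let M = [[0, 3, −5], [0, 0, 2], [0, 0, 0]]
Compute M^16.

M is strictly triangular, hence nilpotent: M^3 = 0, so M^16 = 0.

[[0, 0, 0], [0, 0, 0], [0, 0, 0]]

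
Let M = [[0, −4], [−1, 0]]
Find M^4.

M^2 = [[4, 0], [0, 4]]
M^3 = [[0, −16], [−4, 0]]
M^4 = [[16, 0], [0, 16]]

[[16, 0], [0, 16]]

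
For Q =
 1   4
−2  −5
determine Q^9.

[[19681, 39364], [−19682, −39365]]

tr Q = −4 and det Q = 3, so the characteristic polynomial is λ² − (−4)λ + (3) with roots −1 and −3.
Eigenvectors give P = [[−2, 1], [1, −1]] with P⁻¹ = [[−1, −1], [−1, −2]], and Q = P·diag(−1, −3)·P⁻¹.
Then Q^9 = P·diag(−1, −19683)·P⁻¹ = [[2, −19683], [−1, 19683]] · [[−1, −1], [−1, −2]] = [[19681, 39364], [−19682, −39365]].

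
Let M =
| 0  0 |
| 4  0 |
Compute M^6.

M is strictly triangular, hence nilpotent: M^2 = 0, so M^6 = 0.

[[0, 0], [0, 0]]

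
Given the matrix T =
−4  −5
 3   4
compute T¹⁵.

T² = I (check: tr T = 0 and det T = −1), so T¹⁵ = T since 15 is odd.

[[−4, −5], [3, 4]]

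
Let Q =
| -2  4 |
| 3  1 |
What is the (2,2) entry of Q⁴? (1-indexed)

Q² = [[16, -4], [-3, 13]]
Q³ = [[-44, 60], [45, 1]]
Q⁴ = [[268, -116], [-87, 181]]

181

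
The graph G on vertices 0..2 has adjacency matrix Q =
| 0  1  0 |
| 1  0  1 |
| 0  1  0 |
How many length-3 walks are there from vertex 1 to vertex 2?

2

The number of length-3 walks from vertex 1 to vertex 2 is entry (1,2) of Q³, where Q is the adjacency matrix.
Q² = [[1, 0, 1], [0, 2, 0], [1, 0, 1]]
Q³ = [[0, 2, 0], [2, 0, 2], [0, 2, 0]]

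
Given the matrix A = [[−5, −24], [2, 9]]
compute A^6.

[[−2183, −8736], [728, 2913]]

tr A = 4 and det A = 3, so the characteristic polynomial is λ² − (4)λ + (3) with roots 1 and 3.
Eigenvectors give P = [[4, −3], [−1, 1]] with P⁻¹ = [[1, 3], [1, 4]], and A = P·diag(1, 3)·P⁻¹.
Then A^6 = P·diag(1, 729)·P⁻¹ = [[4, −2187], [−1, 729]] · [[1, 3], [1, 4]] = [[−2183, −8736], [728, 2913]].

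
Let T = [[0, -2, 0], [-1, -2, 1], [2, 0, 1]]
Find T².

[[2, 4, -2], [4, 6, -1], [2, -4, 1]]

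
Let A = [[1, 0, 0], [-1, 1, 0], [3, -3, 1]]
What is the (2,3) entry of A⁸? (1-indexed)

A = I + N where N = [[0, 0, 0], [-1, 0, 0], [3, -3, 0]] is strictly lower-triangular, so N³ = 0.
(I + N)⁸ = I + 8·N + 28·N² = [[1, 0, 0], [-8, 1, 0], [108, -24, 1]].

0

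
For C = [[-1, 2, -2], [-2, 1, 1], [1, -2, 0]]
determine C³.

C² = [[-5, 4, 4], [1, -5, 5], [3, 0, -4]]
C³ = [[1, -14, 14], [14, -13, -7], [-7, 14, -6]]

[[1, -14, 14], [14, -13, -7], [-7, 14, -6]]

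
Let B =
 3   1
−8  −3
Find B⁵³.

B² = I (check: tr B = 0 and det B = −1), so B⁵³ = B since 53 is odd.

[[3, 1], [−8, −3]]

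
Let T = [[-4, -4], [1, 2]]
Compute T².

[[12, 8], [-2, 0]]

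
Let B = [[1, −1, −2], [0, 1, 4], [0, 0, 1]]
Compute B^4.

B = I + N where N = [[0, −1, −2], [0, 0, 4], [0, 0, 0]] is strictly upper-triangular, so N^3 = 0.
(I + N)^4 = I + 4·N + 6·N^2 = [[1, −4, −32], [0, 1, 16], [0, 0, 1]].

[[1, −4, −32], [0, 1, 16], [0, 0, 1]]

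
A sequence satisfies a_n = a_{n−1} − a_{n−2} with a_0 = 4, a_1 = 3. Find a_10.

−3

With companion matrix M = [[1, −1], [1, 0]], [a_n, a_{n−1}]ᵀ = M·[a_{n−1}, a_{n−2}]ᵀ, so [a_10, a_9]ᵀ = M⁹·[a_1, a_0]ᵀ.
M⁹ = [[−1, 0], [0, −1]], giving [a_10, a_9]ᵀ = [[−3], [−4]].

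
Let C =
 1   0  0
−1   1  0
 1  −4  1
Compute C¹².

[[1, 0, 0], [−12, 1, 0], [276, −48, 1]]

C = I + N where N = [[0, 0, 0], [−1, 0, 0], [1, −4, 0]] is strictly lower-triangular, so N³ = 0.
(I + N)¹² = I + 12·N + 66·N² = [[1, 0, 0], [−12, 1, 0], [276, −48, 1]].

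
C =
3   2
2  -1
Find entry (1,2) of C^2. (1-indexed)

4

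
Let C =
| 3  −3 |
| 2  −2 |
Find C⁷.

C² = C (a projection; rank 1, trace 1), so C⁷ = C.

[[3, −3], [2, −2]]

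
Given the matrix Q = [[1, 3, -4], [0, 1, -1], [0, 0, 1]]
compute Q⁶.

Q = I + N where N = [[0, 3, -4], [0, 0, -1], [0, 0, 0]] is strictly upper-triangular, so N³ = 0.
(I + N)⁶ = I + 6·N + 15·N² = [[1, 18, -69], [0, 1, -6], [0, 0, 1]].

[[1, 18, -69], [0, 1, -6], [0, 0, 1]]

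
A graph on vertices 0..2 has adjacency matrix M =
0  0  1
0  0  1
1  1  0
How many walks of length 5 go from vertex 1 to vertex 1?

0

The number of length-5 walks from vertex 1 to vertex 1 is entry (1,1) of M⁵, where M is the adjacency matrix.
M² = [[1, 1, 0], [1, 1, 0], [0, 0, 2]]
M³ = [[0, 0, 2], [0, 0, 2], [2, 2, 0]]
M⁴ = [[2, 2, 0], [2, 2, 0], [0, 0, 4]]
M⁵ = [[0, 0, 4], [0, 0, 4], [4, 4, 0]]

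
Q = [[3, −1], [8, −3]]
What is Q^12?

[[1, 0], [0, 1]]

Q² = I (check: tr Q = 0 and det Q = −1), so Q^12 = I since 12 is even.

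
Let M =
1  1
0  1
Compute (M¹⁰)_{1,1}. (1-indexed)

M = I + N where N = [[0, 1], [0, 0]] is strictly upper-triangular, so N² = 0.
(I + N)¹⁰ = I + 10·N = [[1, 10], [0, 1]].

1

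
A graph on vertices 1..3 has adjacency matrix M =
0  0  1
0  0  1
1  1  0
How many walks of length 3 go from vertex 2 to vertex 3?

2

The number of length-3 walks from vertex 2 to vertex 3 is entry (2,3) of M³, where M is the adjacency matrix.
M² = [[1, 1, 0], [1, 1, 0], [0, 0, 2]]
M³ = [[0, 0, 2], [0, 0, 2], [2, 2, 0]]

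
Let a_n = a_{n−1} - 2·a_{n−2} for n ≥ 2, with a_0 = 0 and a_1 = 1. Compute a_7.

7

With companion matrix C = [[1, -2], [1, 0]], [a_n, a_{n−1}]ᵀ = C·[a_{n−1}, a_{n−2}]ᵀ, so [a_7, a_6]ᵀ = C^6·[a_1, a_0]ᵀ.
C^6 = [[7, -10], [5, 2]], giving [a_7, a_6]ᵀ = [[7], [5]].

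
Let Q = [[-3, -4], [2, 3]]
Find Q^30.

[[1, 0], [0, 1]]

Q² = I (check: tr Q = 0 and det Q = -1), so Q^30 = I since 30 is even.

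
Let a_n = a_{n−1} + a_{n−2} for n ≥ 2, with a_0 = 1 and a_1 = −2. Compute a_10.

−76

With companion matrix A = [[1, 1], [1, 0]], [a_n, a_{n−1}]ᵀ = A·[a_{n−1}, a_{n−2}]ᵀ, so [a_10, a_9]ᵀ = A⁹·[a_1, a_0]ᵀ.
A⁹ = [[55, 34], [34, 21]], giving [a_10, a_9]ᵀ = [[−76], [−47]].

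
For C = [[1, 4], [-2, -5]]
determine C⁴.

[[-79, -160], [80, 161]]

tr C = -4 and det C = 3, so the characteristic polynomial is λ² − (-4)λ + (3) with roots -1 and -3.
Eigenvectors give P = [[2, -1], [-1, 1]] with P⁻¹ = [[1, 1], [1, 2]], and C = P·diag(-1, -3)·P⁻¹.
Then C⁴ = P·diag(1, 81)·P⁻¹ = [[2, -81], [-1, 81]] · [[1, 1], [1, 2]] = [[-79, -160], [80, 161]].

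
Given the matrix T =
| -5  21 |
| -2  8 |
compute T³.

[[-41, 147], [-14, 50]]

tr T = 3 and det T = 2, so the characteristic polynomial is λ² − (3)λ + (2) with roots 1 and 2.
Eigenvectors give P = [[-7, -3], [-2, -1]] with P⁻¹ = [[-1, 3], [2, -7]], and T = P·diag(1, 2)·P⁻¹.
Then T³ = P·diag(1, 8)·P⁻¹ = [[-7, -24], [-2, -8]] · [[-1, 3], [2, -7]] = [[-41, 147], [-14, 50]].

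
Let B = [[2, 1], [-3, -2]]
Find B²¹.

[[2, 1], [-3, -2]]

B² = I (check: tr B = 0 and det B = -1), so B²¹ = B since 21 is odd.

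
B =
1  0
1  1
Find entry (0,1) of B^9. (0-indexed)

0

B = I + N where N = [[0, 0], [1, 0]] is strictly lower-triangular, so N^2 = 0.
(I + N)^9 = I + 9·N = [[1, 0], [9, 1]].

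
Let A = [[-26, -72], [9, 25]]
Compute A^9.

tr A = -1 and det A = -2, so the characteristic polynomial is λ² − (-1)λ + (-2) with roots -2 and 1.
Eigenvectors give P = [[-3, -8], [1, 3]] with P⁻¹ = [[-3, -8], [1, 3]], and A = P·diag(-2, 1)·P⁻¹.
Then A^9 = P·diag(-512, 1)·P⁻¹ = [[1536, -8], [-512, 3]] · [[-3, -8], [1, 3]] = [[-4616, -12312], [1539, 4105]].

[[-4616, -12312], [1539, 4105]]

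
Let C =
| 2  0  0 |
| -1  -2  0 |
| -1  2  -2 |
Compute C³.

[[8, 0, 0], [-4, -8, 0], [0, 24, -8]]

C² = [[4, 0, 0], [0, 4, 0], [-2, -8, 4]]
C³ = [[8, 0, 0], [-4, -8, 0], [0, 24, -8]]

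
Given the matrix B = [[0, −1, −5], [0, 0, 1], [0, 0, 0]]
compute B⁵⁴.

[[0, 0, 0], [0, 0, 0], [0, 0, 0]]

B is strictly triangular, hence nilpotent: B³ = 0, so B⁵⁴ = 0.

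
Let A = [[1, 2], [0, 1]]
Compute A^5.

[[1, 10], [0, 1]]

A = I + N where N = [[0, 2], [0, 0]] is strictly upper-triangular, so N^2 = 0.
(I + N)^5 = I + 5·N = [[1, 10], [0, 1]].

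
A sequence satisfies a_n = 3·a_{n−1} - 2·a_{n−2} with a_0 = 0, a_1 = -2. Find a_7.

With companion matrix B = [[3, -2], [1, 0]], [a_n, a_{n−1}]ᵀ = B·[a_{n−1}, a_{n−2}]ᵀ, so [a_7, a_6]ᵀ = B⁶·[a_1, a_0]ᵀ.
B⁶ = [[127, -126], [63, -62]], giving [a_7, a_6]ᵀ = [[-254], [-126]].

-254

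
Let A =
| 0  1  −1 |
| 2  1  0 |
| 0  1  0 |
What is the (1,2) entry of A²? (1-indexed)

0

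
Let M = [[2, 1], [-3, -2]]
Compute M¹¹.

[[2, 1], [-3, -2]]

M² = I (check: tr M = 0 and det M = -1), so M¹¹ = M since 11 is odd.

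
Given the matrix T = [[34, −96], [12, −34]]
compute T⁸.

[[256, 0], [0, 256]]

tr T = 0 and det T = −4, so the characteristic polynomial is λ² − (0)λ + (−4) with roots −2 and 2.
Eigenvectors give P = [[8, −3], [3, −1]] with P⁻¹ = [[−1, 3], [−3, 8]], and T = P·diag(−2, 2)·P⁻¹.
Then T⁸ = P·diag(256, 256)·P⁻¹ = [[2048, −768], [768, −256]] · [[−1, 3], [−3, 8]] = [[256, 0], [0, 256]].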